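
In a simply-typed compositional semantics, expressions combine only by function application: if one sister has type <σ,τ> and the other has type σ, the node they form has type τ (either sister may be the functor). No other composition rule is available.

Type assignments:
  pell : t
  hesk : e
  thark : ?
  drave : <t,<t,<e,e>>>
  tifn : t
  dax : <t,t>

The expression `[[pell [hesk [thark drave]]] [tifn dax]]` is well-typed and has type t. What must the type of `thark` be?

At [[pell [hesk [thark drave]]] [tifn dax]] (required: t): [tifn dax] is t, which is not a function with range t; hence [pell [hesk [thark drave]]] is the functor — type <t,t>.
At [pell [hesk [thark drave]]] (required: <t,t>): pell is t, which is not a function with range <t,t>; hence [hesk [thark drave]] is the functor — type <t,<t,t>>.
At [hesk [thark drave]] (required: <t,<t,t>>): hesk is e, which is not a function with range <t,<t,t>>; hence [thark drave] is the functor — type <e,<t,<t,t>>>.
At [thark drave] (required: <e,<t,<t,t>>>): drave is <t,<t,<e,e>>>, which is not a function with range <e,<t,<t,t>>>; hence thark is the functor — type <<t,<t,<e,e>>>,<e,<t,<t,t>>>>.

<<t,<t,<e,e>>>,<e,<t,<t,t>>>>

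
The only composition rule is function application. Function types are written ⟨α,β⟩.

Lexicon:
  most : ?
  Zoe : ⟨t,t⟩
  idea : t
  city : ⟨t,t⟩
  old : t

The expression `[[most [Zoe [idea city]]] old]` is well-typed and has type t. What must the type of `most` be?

At [[most [Zoe [idea city]]] old] (required: t): old is t, which is not a function with range t; hence [most [Zoe [idea city]]] is the functor — type ⟨t,t⟩.
At [most [Zoe [idea city]]] (required: ⟨t,t⟩): [Zoe [idea city]] is t, which is not a function with range ⟨t,t⟩; hence most is the functor — type ⟨t,⟨t,t⟩⟩.

⟨t,⟨t,t⟩⟩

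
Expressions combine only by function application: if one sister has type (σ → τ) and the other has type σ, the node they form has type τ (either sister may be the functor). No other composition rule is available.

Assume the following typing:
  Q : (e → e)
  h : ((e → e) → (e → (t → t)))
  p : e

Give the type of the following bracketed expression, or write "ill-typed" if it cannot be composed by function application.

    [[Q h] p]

(t → t)

[Q h] — h of type ((e → e) → (e → (t → t))) combines with Q of type (e → e): type (e → (t → t)).
[[Q h] p] — [Q h] of type (e → (t → t)) combines with p of type e: type (t → t).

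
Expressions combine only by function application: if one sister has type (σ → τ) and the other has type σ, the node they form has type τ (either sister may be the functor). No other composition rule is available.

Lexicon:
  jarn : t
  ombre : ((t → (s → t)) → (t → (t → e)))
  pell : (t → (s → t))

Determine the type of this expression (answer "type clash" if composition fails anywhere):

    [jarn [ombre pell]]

At [ombre pell], ombre : ((t → (s → t)) → (t → (t → e))) takes pell : (t → (s → t)), giving (t → (t → e)).
At [jarn [ombre pell]], [ombre pell] : (t → (t → e)) takes jarn : t, giving (t → e).

(t → e)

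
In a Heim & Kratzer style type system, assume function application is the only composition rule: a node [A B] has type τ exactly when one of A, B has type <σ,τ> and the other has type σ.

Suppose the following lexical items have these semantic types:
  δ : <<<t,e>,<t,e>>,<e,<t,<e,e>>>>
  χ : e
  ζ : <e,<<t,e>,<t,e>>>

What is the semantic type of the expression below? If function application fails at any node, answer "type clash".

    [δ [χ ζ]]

<e,<t,<e,e>>>

[χ ζ]: <e,<<t,e>,<t,e>>> applied to e yields <<t,e>,<t,e>>.
[δ [χ ζ]]: <<<t,e>,<t,e>>,<e,<t,<e,e>>>> applied to <<t,e>,<t,e>> yields <e,<t,<e,e>>>.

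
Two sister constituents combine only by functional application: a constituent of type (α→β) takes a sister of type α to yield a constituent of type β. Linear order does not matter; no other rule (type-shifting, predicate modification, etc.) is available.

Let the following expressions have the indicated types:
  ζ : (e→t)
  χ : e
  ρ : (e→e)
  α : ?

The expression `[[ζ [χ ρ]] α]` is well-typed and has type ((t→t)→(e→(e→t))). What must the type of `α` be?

(t→((t→t)→(e→(e→t))))

For [[ζ [χ ρ]] α] to have type ((t→t)→(e→(e→t))) with [ζ [χ ρ]] of type t, α must be the function: α : (t→((t→t)→(e→(e→t)))).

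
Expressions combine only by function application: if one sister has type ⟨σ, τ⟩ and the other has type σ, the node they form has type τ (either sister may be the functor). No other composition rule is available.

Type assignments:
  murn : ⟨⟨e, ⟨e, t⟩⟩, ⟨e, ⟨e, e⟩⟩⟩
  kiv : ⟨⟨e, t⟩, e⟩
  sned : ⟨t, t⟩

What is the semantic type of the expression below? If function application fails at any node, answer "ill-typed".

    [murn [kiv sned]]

ill-typed

[kiv sned]: ⟨⟨e, t⟩, e⟩ with ⟨t, t⟩ — neither is a function whose domain matches the other; composition fails here.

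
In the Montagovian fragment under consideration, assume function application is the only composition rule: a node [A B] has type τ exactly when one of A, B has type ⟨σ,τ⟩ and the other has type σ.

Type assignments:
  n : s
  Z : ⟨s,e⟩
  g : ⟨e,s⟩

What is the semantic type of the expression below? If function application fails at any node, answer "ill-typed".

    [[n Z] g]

s

[n Z] — Z of type ⟨s,e⟩ combines with n of type s: type e.
[[n Z] g] — g of type ⟨e,s⟩ combines with [n Z] of type e: type s.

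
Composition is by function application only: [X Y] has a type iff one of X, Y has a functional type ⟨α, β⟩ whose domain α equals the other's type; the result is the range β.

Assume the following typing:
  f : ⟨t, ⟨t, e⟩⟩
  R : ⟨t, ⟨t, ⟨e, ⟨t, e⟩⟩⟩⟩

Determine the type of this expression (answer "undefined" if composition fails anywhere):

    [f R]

[f R]: ⟨t, ⟨t, e⟩⟩ with ⟨t, ⟨t, ⟨e, ⟨t, e⟩⟩⟩⟩ — neither is a function whose domain matches the other; composition fails here.

undefined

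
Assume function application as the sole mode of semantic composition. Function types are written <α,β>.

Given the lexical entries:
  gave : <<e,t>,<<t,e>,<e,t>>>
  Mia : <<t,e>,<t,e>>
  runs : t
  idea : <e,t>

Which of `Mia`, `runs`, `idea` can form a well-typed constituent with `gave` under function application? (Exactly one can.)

idea

Mia : <<t,e>,<t,e>> — no; gave wants <e,t>, and Mia wants <t,e>.
runs : t — no; gave wants <e,t>, and runs wants nothing (atomic).
idea — combines: gave : <<e,t>,<<t,e>,<e,t>>> takes idea : <e,t> as argument, giving <<t,e>,<e,t>>.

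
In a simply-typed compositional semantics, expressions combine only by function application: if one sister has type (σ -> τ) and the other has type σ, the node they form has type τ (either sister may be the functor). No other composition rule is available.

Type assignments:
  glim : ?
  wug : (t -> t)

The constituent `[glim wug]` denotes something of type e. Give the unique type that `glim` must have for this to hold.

At [glim wug] (required: e): wug is (t -> t), which is not a function with range e; hence glim is the functor — type ((t -> t) -> e).

((t -> t) -> e)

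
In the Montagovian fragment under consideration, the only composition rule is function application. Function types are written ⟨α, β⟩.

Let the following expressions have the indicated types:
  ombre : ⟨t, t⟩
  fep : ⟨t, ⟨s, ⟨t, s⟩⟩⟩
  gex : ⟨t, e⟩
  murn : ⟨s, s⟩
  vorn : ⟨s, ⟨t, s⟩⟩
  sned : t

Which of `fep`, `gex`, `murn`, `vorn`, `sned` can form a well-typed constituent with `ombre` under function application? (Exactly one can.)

fep : ⟨t, ⟨s, ⟨t, s⟩⟩⟩ — neither side's domain matches the other.
gex : ⟨t, e⟩ — neither side's domain matches the other.
murn : ⟨s, s⟩ — neither side's domain matches the other.
vorn : ⟨s, ⟨t, s⟩⟩ — neither side's domain matches the other.
sned — combines: ombre : ⟨t, t⟩ takes sned : t as argument, giving t.

sned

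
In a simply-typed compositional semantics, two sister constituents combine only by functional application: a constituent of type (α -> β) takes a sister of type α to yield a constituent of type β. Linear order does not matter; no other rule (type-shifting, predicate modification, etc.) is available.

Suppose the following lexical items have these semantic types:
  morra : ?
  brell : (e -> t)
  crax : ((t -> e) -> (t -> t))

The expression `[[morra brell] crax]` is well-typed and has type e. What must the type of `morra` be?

For [[morra brell] crax] to have type e with crax of type ((t -> e) -> (t -> t)), [morra brell] must be the function: [morra brell] : (((t -> e) -> (t -> t)) -> e).
For [morra brell] to have type (((t -> e) -> (t -> t)) -> e) with brell of type (e -> t), morra must be the function: morra : ((e -> t) -> (((t -> e) -> (t -> t)) -> e)).

((e -> t) -> (((t -> e) -> (t -> t)) -> e))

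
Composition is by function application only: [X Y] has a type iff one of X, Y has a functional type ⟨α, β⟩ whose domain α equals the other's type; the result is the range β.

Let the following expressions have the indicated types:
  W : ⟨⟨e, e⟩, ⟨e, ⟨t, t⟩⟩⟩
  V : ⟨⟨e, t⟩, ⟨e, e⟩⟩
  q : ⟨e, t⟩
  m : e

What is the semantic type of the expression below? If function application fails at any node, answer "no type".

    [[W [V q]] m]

⟨t, t⟩

[V q]: ⟨⟨e, t⟩, ⟨e, e⟩⟩ applied to ⟨e, t⟩ yields ⟨e, e⟩.
[W [V q]]: ⟨⟨e, e⟩, ⟨e, ⟨t, t⟩⟩⟩ applied to ⟨e, e⟩ yields ⟨e, ⟨t, t⟩⟩.
[[W [V q]] m]: ⟨e, ⟨t, t⟩⟩ applied to e yields ⟨t, t⟩.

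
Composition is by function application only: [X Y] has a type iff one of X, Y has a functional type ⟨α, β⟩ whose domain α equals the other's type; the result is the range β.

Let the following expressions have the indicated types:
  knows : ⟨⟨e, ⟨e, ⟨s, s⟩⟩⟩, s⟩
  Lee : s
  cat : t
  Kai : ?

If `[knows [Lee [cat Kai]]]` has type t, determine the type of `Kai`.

⟨t, ⟨s, ⟨⟨⟨e, ⟨e, ⟨s, s⟩⟩⟩, s⟩, t⟩⟩⟩

[knows [Lee [cat Kai]]] is required to be t. knows : ⟨⟨e, ⟨e, ⟨s, s⟩⟩⟩, s⟩ cannot yield t as functor, so [Lee [cat Kai]] : ⟨⟨⟨e, ⟨e, ⟨s, s⟩⟩⟩, s⟩, t⟩.
[Lee [cat Kai]] is required to be ⟨⟨⟨e, ⟨e, ⟨s, s⟩⟩⟩, s⟩, t⟩. Lee : s cannot yield ⟨⟨⟨e, ⟨e, ⟨s, s⟩⟩⟩, s⟩, t⟩ as functor, so [cat Kai] : ⟨s, ⟨⟨⟨e, ⟨e, ⟨s, s⟩⟩⟩, s⟩, t⟩⟩.
[cat Kai] is required to be ⟨s, ⟨⟨⟨e, ⟨e, ⟨s, s⟩⟩⟩, s⟩, t⟩⟩. cat : t cannot yield ⟨s, ⟨⟨⟨e, ⟨e, ⟨s, s⟩⟩⟩, s⟩, t⟩⟩ as functor, so Kai : ⟨t, ⟨s, ⟨⟨⟨e, ⟨e, ⟨s, s⟩⟩⟩, s⟩, t⟩⟩⟩.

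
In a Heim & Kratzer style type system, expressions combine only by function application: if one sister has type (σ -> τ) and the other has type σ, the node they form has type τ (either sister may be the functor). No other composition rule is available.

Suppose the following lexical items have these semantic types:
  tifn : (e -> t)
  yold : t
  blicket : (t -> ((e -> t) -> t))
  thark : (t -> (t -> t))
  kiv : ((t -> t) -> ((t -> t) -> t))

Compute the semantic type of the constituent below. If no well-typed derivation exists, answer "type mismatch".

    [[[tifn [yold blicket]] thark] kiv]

[yold blicket]: functor blicket : (t -> ((e -> t) -> t)), argument yold : t; result ((e -> t) -> t).
[tifn [yold blicket]]: functor [yold blicket] : ((e -> t) -> t), argument tifn : (e -> t); result t.
[[tifn [yold blicket]] thark]: functor thark : (t -> (t -> t)), argument [tifn [yold blicket]] : t; result (t -> t).
[[[tifn [yold blicket]] thark] kiv]: functor kiv : ((t -> t) -> ((t -> t) -> t)), argument [[tifn [yold blicket]] thark] : (t -> t); result ((t -> t) -> t).

((t -> t) -> t)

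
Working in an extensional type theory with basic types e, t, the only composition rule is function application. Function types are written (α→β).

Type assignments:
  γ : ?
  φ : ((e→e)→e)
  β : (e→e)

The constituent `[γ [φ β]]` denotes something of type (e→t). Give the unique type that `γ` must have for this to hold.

[γ [φ β]] must have type (e→t). The sister [φ β] has type e; that is not a function onto (e→t), so γ must be the functor, of type (e→(e→t)).

(e→(e→t))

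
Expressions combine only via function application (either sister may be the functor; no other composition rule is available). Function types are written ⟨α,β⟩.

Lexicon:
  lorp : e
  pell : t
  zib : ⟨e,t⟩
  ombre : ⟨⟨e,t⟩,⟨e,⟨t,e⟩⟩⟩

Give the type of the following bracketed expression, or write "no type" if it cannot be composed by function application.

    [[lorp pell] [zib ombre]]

no type

At [lorp pell]: neither e nor t can take the other as argument; the node is ill-typed.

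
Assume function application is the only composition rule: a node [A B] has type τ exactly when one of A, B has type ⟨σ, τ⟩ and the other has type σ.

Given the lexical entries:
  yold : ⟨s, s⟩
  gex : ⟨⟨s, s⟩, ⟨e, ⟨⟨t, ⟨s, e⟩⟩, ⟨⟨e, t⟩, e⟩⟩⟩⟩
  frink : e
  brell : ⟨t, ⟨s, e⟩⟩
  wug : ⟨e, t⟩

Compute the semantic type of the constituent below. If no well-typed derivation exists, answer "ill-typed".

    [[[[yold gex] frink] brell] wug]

[yold gex]: functor gex : ⟨⟨s, s⟩, ⟨e, ⟨⟨t, ⟨s, e⟩⟩, ⟨⟨e, t⟩, e⟩⟩⟩⟩, argument yold : ⟨s, s⟩; result ⟨e, ⟨⟨t, ⟨s, e⟩⟩, ⟨⟨e, t⟩, e⟩⟩⟩.
[[yold gex] frink]: functor [yold gex] : ⟨e, ⟨⟨t, ⟨s, e⟩⟩, ⟨⟨e, t⟩, e⟩⟩⟩, argument frink : e; result ⟨⟨t, ⟨s, e⟩⟩, ⟨⟨e, t⟩, e⟩⟩.
[[[yold gex] frink] brell]: functor [[yold gex] frink] : ⟨⟨t, ⟨s, e⟩⟩, ⟨⟨e, t⟩, e⟩⟩, argument brell : ⟨t, ⟨s, e⟩⟩; result ⟨⟨e, t⟩, e⟩.
[[[[yold gex] frink] brell] wug]: functor [[[yold gex] frink] brell] : ⟨⟨e, t⟩, e⟩, argument wug : ⟨e, t⟩; result e.

e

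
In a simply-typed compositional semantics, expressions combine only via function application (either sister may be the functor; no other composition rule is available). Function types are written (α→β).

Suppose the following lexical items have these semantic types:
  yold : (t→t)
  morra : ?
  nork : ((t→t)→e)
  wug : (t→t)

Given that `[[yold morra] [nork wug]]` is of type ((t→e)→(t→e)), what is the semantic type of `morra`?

[[yold morra] [nork wug]] must have type ((t→e)→(t→e)). The sister [nork wug] has type e; that is not a function onto ((t→e)→(t→e)), so [yold morra] must be the functor, of type (e→((t→e)→(t→e))).
[yold morra] must have type (e→((t→e)→(t→e))). The sister yold has type (t→t); that is not a function onto (e→((t→e)→(t→e))), so morra must be the functor, of type ((t→t)→(e→((t→e)→(t→e)))).

((t→t)→(e→((t→e)→(t→e))))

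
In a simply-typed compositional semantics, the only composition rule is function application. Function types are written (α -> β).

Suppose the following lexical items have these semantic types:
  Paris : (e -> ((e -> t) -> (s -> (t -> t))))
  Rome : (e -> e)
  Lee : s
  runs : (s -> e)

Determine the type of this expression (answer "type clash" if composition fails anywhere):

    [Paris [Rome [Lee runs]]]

[Lee runs]: (s -> e) applied to s yields e.
[Rome [Lee runs]]: (e -> e) applied to e yields e.
[Paris [Rome [Lee runs]]]: (e -> ((e -> t) -> (s -> (t -> t)))) applied to e yields ((e -> t) -> (s -> (t -> t))).

((e -> t) -> (s -> (t -> t)))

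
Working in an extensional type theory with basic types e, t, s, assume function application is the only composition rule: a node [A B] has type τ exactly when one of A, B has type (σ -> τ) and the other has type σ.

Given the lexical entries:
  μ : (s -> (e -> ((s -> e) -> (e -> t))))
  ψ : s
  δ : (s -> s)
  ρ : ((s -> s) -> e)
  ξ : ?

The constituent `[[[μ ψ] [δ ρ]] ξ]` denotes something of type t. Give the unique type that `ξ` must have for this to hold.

[[[μ ψ] [δ ρ]] ξ] is required to be t. [[μ ψ] [δ ρ]] : ((s -> e) -> (e -> t)) cannot yield t as functor, so ξ : (((s -> e) -> (e -> t)) -> t).

(((s -> e) -> (e -> t)) -> t)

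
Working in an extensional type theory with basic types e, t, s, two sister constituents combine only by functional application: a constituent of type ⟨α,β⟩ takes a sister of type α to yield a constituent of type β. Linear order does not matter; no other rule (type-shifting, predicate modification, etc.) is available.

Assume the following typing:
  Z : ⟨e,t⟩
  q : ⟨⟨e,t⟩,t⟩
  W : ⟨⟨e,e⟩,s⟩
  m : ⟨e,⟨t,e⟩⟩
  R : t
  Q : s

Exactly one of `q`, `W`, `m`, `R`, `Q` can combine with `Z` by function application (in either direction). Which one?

q

q — combines: q : ⟨⟨e,t⟩,t⟩ takes Z : ⟨e,t⟩ as argument, giving t.
W : ⟨⟨e,e⟩,s⟩ — neither side's domain matches the other.
m : ⟨e,⟨t,e⟩⟩ — neither side's domain matches the other.
R : t — neither side's domain matches the other.
Q : s — neither side's domain matches the other.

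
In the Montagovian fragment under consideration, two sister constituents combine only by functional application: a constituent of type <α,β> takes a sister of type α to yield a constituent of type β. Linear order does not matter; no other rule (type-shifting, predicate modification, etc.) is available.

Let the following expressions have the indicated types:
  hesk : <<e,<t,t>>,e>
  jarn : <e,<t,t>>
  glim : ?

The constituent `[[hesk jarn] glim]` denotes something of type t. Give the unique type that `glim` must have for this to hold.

<e,t>

At [[hesk jarn] glim] (required: t): [hesk jarn] is e, which is not a function with range t; hence glim is the functor — type <e,t>.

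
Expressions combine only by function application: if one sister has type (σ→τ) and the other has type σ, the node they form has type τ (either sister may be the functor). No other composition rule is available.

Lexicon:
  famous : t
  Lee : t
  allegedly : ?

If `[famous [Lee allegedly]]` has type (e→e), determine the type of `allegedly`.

[famous [Lee allegedly]] is required to be (e→e). famous : t cannot yield (e→e) as functor, so [Lee allegedly] : (t→(e→e)).
[Lee allegedly] is required to be (t→(e→e)). Lee : t cannot yield (t→(e→e)) as functor, so allegedly : (t→(t→(e→e))).

(t→(t→(e→e)))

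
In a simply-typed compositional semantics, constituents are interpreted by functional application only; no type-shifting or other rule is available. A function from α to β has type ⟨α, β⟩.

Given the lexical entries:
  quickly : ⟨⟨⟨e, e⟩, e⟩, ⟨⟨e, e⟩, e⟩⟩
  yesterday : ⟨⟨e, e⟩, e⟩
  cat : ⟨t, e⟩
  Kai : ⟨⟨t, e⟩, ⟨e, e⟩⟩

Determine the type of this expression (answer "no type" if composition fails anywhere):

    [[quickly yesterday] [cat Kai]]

[quickly yesterday]: quickly is ⟨⟨⟨e, e⟩, e⟩, ⟨⟨e, e⟩, e⟩⟩, yesterday is ⟨⟨e, e⟩, e⟩; result ⟨⟨e, e⟩, e⟩.
[cat Kai]: Kai is ⟨⟨t, e⟩, ⟨e, e⟩⟩, cat is ⟨t, e⟩; result ⟨e, e⟩.
[[quickly yesterday] [cat Kai]]: [quickly yesterday] is ⟨⟨e, e⟩, e⟩, [cat Kai] is ⟨e, e⟩; result e.

e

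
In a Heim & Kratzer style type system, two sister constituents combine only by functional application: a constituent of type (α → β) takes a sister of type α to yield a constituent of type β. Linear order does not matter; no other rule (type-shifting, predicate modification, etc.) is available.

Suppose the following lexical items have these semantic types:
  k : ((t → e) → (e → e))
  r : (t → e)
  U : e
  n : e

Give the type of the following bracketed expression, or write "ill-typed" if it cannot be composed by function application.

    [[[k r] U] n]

ill-typed

[k r] — k of type ((t → e) → (e → e)) combines with r of type (t → e): type (e → e).
[[k r] U] — [k r] of type (e → e) combines with U of type e: type e.
[[[k r] U] n]: e and e cannot combine by function application — type clash.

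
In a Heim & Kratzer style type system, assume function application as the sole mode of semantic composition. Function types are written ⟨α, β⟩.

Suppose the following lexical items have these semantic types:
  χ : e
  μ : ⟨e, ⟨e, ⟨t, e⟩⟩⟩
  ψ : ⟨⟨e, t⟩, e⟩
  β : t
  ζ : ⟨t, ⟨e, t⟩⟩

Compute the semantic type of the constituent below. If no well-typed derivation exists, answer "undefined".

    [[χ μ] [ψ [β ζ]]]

⟨t, e⟩

[χ μ]: μ is ⟨e, ⟨e, ⟨t, e⟩⟩⟩, χ is e; result ⟨e, ⟨t, e⟩⟩.
[β ζ]: ζ is ⟨t, ⟨e, t⟩⟩, β is t; result ⟨e, t⟩.
[ψ [β ζ]]: ψ is ⟨⟨e, t⟩, e⟩, [β ζ] is ⟨e, t⟩; result e.
[[χ μ] [ψ [β ζ]]]: [χ μ] is ⟨e, ⟨t, e⟩⟩, [ψ [β ζ]] is e; result ⟨t, e⟩.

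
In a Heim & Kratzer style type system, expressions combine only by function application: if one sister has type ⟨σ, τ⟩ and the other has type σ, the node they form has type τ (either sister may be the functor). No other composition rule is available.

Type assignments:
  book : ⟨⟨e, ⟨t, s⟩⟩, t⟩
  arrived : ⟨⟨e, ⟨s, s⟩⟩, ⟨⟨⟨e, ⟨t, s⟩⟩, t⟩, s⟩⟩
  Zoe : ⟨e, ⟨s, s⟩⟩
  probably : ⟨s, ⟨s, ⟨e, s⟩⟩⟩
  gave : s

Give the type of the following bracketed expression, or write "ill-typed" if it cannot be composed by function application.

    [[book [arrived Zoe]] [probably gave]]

⟨e, s⟩

[arrived Zoe] — arrived of type ⟨⟨e, ⟨s, s⟩⟩, ⟨⟨⟨e, ⟨t, s⟩⟩, t⟩, s⟩⟩ combines with Zoe of type ⟨e, ⟨s, s⟩⟩: type ⟨⟨⟨e, ⟨t, s⟩⟩, t⟩, s⟩.
[book [arrived Zoe]] — [arrived Zoe] of type ⟨⟨⟨e, ⟨t, s⟩⟩, t⟩, s⟩ combines with book of type ⟨⟨e, ⟨t, s⟩⟩, t⟩: type s.
[probably gave] — probably of type ⟨s, ⟨s, ⟨e, s⟩⟩⟩ combines with gave of type s: type ⟨s, ⟨e, s⟩⟩.
[[book [arrived Zoe]] [probably gave]] — [probably gave] of type ⟨s, ⟨e, s⟩⟩ combines with [book [arrived Zoe]] of type s: type ⟨e, s⟩.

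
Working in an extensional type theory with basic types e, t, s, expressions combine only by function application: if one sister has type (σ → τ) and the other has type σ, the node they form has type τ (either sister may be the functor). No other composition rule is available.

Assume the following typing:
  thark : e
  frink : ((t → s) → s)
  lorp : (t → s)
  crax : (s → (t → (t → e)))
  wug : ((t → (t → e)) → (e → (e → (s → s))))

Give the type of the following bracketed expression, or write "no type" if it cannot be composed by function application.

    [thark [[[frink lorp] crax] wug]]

[frink lorp]: frink is ((t → s) → s), lorp is (t → s); result s.
[[frink lorp] crax]: crax is (s → (t → (t → e))), [frink lorp] is s; result (t → (t → e)).
[[[frink lorp] crax] wug]: wug is ((t → (t → e)) → (e → (e → (s → s)))), [[frink lorp] crax] is (t → (t → e)); result (e → (e → (s → s))).
[thark [[[frink lorp] crax] wug]]: [[[frink lorp] crax] wug] is (e → (e → (s → s))), thark is e; result (e → (s → s)).

(e → (s → s))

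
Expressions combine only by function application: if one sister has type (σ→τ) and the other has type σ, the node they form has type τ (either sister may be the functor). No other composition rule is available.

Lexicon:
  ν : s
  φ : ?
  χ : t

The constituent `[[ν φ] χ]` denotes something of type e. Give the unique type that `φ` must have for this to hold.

[[ν φ] χ] is required to be e. χ : t cannot yield e as functor, so [ν φ] : (t→e).
[ν φ] is required to be (t→e). ν : s cannot yield (t→e) as functor, so φ : (s→(t→e)).

(s→(t→e))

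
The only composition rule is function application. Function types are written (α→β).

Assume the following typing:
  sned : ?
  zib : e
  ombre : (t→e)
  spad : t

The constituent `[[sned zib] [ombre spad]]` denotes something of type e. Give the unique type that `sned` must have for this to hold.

For [[sned zib] [ombre spad]] to have type e with [ombre spad] of type e, [sned zib] must be the function: [sned zib] : (e→e).
For [sned zib] to have type (e→e) with zib of type e, sned must be the function: sned : (e→(e→e)).

(e→(e→e))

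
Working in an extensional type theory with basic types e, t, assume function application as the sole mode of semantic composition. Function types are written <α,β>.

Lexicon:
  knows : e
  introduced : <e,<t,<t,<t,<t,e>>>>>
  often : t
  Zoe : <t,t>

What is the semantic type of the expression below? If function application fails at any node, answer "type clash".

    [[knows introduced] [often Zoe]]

<t,<t,<t,e>>>

At [knows introduced], introduced : <e,<t,<t,<t,<t,e>>>>> takes knows : e, giving <t,<t,<t,<t,e>>>>.
At [often Zoe], Zoe : <t,t> takes often : t, giving t.
At [[knows introduced] [often Zoe]], [knows introduced] : <t,<t,<t,<t,e>>>> takes [often Zoe] : t, giving <t,<t,<t,e>>>.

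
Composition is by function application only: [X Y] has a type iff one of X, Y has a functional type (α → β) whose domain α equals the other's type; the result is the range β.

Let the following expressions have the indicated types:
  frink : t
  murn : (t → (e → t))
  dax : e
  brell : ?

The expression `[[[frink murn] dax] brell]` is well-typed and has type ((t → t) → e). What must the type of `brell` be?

For [[[frink murn] dax] brell] to have type ((t → t) → e) with [[frink murn] dax] of type t, brell must be the function: brell : (t → ((t → t) → e)).

(t → ((t → t) → e))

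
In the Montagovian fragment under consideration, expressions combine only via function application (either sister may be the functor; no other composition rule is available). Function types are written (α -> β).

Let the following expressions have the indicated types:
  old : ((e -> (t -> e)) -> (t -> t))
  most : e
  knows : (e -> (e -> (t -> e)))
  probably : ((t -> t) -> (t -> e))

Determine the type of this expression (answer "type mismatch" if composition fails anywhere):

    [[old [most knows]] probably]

At [most knows], knows : (e -> (e -> (t -> e))) takes most : e, giving (e -> (t -> e)).
At [old [most knows]], old : ((e -> (t -> e)) -> (t -> t)) takes [most knows] : (e -> (t -> e)), giving (t -> t).
At [[old [most knows]] probably], probably : ((t -> t) -> (t -> e)) takes [old [most knows]] : (t -> t), giving (t -> e).

(t -> e)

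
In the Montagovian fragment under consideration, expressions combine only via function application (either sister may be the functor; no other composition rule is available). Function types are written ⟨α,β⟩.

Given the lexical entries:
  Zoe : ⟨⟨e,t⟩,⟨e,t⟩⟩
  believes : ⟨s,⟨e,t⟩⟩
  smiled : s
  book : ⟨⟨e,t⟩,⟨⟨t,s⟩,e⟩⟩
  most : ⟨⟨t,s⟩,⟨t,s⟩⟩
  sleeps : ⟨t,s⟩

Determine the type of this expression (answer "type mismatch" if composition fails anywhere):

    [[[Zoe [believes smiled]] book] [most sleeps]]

e

At [believes smiled], believes : ⟨s,⟨e,t⟩⟩ takes smiled : s, giving ⟨e,t⟩.
At [Zoe [believes smiled]], Zoe : ⟨⟨e,t⟩,⟨e,t⟩⟩ takes [believes smiled] : ⟨e,t⟩, giving ⟨e,t⟩.
At [[Zoe [believes smiled]] book], book : ⟨⟨e,t⟩,⟨⟨t,s⟩,e⟩⟩ takes [Zoe [believes smiled]] : ⟨e,t⟩, giving ⟨⟨t,s⟩,e⟩.
At [most sleeps], most : ⟨⟨t,s⟩,⟨t,s⟩⟩ takes sleeps : ⟨t,s⟩, giving ⟨t,s⟩.
At [[[Zoe [believes smiled]] book] [most sleeps]], [[Zoe [believes smiled]] book] : ⟨⟨t,s⟩,e⟩ takes [most sleeps] : ⟨t,s⟩, giving e.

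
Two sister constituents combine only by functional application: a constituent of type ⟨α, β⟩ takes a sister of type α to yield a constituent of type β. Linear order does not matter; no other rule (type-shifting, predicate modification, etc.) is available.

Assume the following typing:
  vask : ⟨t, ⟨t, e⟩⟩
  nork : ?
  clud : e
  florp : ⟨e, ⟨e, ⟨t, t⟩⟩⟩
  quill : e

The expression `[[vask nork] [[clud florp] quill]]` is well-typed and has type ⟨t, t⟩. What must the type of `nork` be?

[[vask nork] [[clud florp] quill]] must have type ⟨t, t⟩. The sister [[clud florp] quill] has type ⟨t, t⟩; that is not a function onto ⟨t, t⟩, so [vask nork] must be the functor, of type ⟨⟨t, t⟩, ⟨t, t⟩⟩.
[vask nork] must have type ⟨⟨t, t⟩, ⟨t, t⟩⟩. The sister vask has type ⟨t, ⟨t, e⟩⟩; that is not a function onto ⟨⟨t, t⟩, ⟨t, t⟩⟩, so nork must be the functor, of type ⟨⟨t, ⟨t, e⟩⟩, ⟨⟨t, t⟩, ⟨t, t⟩⟩⟩.

⟨⟨t, ⟨t, e⟩⟩, ⟨⟨t, t⟩, ⟨t, t⟩⟩⟩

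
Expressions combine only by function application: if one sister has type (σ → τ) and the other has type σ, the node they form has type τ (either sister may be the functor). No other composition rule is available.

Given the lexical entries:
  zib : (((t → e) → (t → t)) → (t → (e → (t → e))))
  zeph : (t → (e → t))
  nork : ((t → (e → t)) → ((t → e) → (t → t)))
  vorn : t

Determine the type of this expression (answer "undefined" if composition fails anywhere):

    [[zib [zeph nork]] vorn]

(e → (t → e))

[zeph nork] — nork of type ((t → (e → t)) → ((t → e) → (t → t))) combines with zeph of type (t → (e → t)): type ((t → e) → (t → t)).
[zib [zeph nork]] — zib of type (((t → e) → (t → t)) → (t → (e → (t → e)))) combines with [zeph nork] of type ((t → e) → (t → t)): type (t → (e → (t → e))).
[[zib [zeph nork]] vorn] — [zib [zeph nork]] of type (t → (e → (t → e))) combines with vorn of type t: type (e → (t → e)).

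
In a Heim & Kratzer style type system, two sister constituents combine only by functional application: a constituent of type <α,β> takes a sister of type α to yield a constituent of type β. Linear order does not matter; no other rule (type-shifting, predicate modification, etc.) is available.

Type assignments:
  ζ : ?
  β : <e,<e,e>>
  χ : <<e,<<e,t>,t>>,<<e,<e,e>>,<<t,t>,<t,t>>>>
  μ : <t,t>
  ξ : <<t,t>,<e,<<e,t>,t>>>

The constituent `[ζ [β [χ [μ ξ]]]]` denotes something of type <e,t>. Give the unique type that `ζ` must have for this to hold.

For [ζ [β [χ [μ ξ]]]] to have type <e,t> with [β [χ [μ ξ]]] of type <<t,t>,<t,t>>, ζ must be the function: ζ : <<<t,t>,<t,t>>,<e,t>>.

<<<t,t>,<t,t>>,<e,t>>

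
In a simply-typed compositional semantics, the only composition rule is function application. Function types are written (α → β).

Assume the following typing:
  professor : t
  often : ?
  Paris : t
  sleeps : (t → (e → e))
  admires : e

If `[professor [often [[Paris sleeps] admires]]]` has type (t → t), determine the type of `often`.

At [professor [often [[Paris sleeps] admires]]] (required: (t → t)): professor is t, which is not a function with range (t → t); hence [often [[Paris sleeps] admires]] is the functor — type (t → (t → t)).
At [often [[Paris sleeps] admires]] (required: (t → (t → t))): [[Paris sleeps] admires] is e, which is not a function with range (t → (t → t)); hence often is the functor — type (e → (t → (t → t))).

(e → (t → (t → t)))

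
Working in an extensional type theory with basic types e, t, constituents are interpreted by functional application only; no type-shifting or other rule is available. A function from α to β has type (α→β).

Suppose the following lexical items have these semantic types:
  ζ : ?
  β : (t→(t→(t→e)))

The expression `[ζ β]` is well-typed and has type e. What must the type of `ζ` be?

[ζ β] must have type e. The sister β has type (t→(t→(t→e))); that is not a function onto e, so ζ must be the functor, of type ((t→(t→(t→e)))→e).

((t→(t→(t→e)))→e)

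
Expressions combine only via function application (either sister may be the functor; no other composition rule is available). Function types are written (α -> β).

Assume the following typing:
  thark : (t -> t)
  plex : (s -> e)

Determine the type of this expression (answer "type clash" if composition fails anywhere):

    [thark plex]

type clash

[thark plex]: (t -> t) with (s -> e) — neither is a function whose domain matches the other; composition fails here.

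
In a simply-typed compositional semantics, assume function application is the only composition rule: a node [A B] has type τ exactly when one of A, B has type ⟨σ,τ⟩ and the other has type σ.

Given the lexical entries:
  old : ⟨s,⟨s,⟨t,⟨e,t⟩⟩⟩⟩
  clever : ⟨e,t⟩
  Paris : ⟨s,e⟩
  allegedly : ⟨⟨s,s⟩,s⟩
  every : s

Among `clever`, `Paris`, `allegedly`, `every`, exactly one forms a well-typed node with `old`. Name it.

every

clever : ⟨e,t⟩ — does not combine with old.
Paris : ⟨s,e⟩ — does not combine with old.
allegedly : ⟨⟨s,s⟩,s⟩ — does not combine with old.
every — combines: old : ⟨s,⟨s,⟨t,⟨e,t⟩⟩⟩⟩ takes every : s as argument, giving ⟨s,⟨t,⟨e,t⟩⟩⟩.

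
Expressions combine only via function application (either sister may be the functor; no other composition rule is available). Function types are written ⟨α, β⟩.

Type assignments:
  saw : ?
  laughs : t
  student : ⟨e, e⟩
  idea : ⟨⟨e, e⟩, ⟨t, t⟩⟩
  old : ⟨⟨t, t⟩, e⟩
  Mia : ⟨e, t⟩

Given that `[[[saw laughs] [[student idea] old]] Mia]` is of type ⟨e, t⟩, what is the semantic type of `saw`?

[[[saw laughs] [[student idea] old]] Mia] must have type ⟨e, t⟩. The sister Mia has type ⟨e, t⟩; that is not a function onto ⟨e, t⟩, so [[saw laughs] [[student idea] old]] must be the functor, of type ⟨⟨e, t⟩, ⟨e, t⟩⟩.
[[saw laughs] [[student idea] old]] must have type ⟨⟨e, t⟩, ⟨e, t⟩⟩. The sister [[student idea] old] has type e; that is not a function onto ⟨⟨e, t⟩, ⟨e, t⟩⟩, so [saw laughs] must be the functor, of type ⟨e, ⟨⟨e, t⟩, ⟨e, t⟩⟩⟩.
[saw laughs] must have type ⟨e, ⟨⟨e, t⟩, ⟨e, t⟩⟩⟩. The sister laughs has type t; that is not a function onto ⟨e, ⟨⟨e, t⟩, ⟨e, t⟩⟩⟩, so saw must be the functor, of type ⟨t, ⟨e, ⟨⟨e, t⟩, ⟨e, t⟩⟩⟩⟩.

⟨t, ⟨e, ⟨⟨e, t⟩, ⟨e, t⟩⟩⟩⟩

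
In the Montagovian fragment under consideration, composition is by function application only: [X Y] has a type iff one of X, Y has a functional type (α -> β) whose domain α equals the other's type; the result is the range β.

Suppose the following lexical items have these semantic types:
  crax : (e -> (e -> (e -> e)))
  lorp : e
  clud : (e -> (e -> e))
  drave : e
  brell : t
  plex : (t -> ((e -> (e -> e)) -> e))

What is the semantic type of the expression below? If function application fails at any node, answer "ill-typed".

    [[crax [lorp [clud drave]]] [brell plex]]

[clud drave]: (e -> (e -> e)) applied to e yields (e -> e).
[lorp [clud drave]]: (e -> e) applied to e yields e.
[crax [lorp [clud drave]]]: (e -> (e -> (e -> e))) applied to e yields (e -> (e -> e)).
[brell plex]: (t -> ((e -> (e -> e)) -> e)) applied to t yields ((e -> (e -> e)) -> e).
[[crax [lorp [clud drave]]] [brell plex]]: ((e -> (e -> e)) -> e) applied to (e -> (e -> e)) yields e.

e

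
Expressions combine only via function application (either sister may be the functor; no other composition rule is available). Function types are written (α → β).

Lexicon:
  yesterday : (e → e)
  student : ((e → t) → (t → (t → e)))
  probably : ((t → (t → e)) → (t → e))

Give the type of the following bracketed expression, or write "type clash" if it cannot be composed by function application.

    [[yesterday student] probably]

type clash

At [yesterday student]: neither (e → e) nor ((e → t) → (t → (t → e))) can take the other as argument; the node is ill-typed.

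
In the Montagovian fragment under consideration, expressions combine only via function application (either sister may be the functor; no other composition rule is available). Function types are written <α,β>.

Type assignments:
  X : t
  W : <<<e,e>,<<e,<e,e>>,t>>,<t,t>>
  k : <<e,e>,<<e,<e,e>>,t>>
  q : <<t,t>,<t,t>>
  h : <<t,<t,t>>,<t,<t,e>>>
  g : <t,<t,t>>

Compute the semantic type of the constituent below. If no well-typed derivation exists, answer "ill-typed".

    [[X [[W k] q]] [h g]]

[W k] — W of type <<<e,e>,<<e,<e,e>>,t>>,<t,t>> combines with k of type <<e,e>,<<e,<e,e>>,t>>: type <t,t>.
[[W k] q] — q of type <<t,t>,<t,t>> combines with [W k] of type <t,t>: type <t,t>.
[X [[W k] q]] — [[W k] q] of type <t,t> combines with X of type t: type t.
[h g] — h of type <<t,<t,t>>,<t,<t,e>>> combines with g of type <t,<t,t>>: type <t,<t,e>>.
[[X [[W k] q]] [h g]] — [h g] of type <t,<t,e>> combines with [X [[W k] q]] of type t: type <t,e>.

<t,e>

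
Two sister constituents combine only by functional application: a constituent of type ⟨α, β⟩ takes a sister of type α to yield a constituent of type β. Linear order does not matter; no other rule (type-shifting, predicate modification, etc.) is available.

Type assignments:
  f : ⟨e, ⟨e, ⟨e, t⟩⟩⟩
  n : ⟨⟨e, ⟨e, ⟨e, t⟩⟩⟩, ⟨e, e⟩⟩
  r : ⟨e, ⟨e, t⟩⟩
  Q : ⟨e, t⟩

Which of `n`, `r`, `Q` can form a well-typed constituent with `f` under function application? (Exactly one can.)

n — combines: n : ⟨⟨e, ⟨e, ⟨e, t⟩⟩⟩, ⟨e, e⟩⟩ takes f : ⟨e, ⟨e, ⟨e, t⟩⟩⟩ as argument, giving ⟨e, e⟩.
r : ⟨e, ⟨e, t⟩⟩ — no; f wants e, and r wants e.
Q : ⟨e, t⟩ — no; f wants e, and Q wants e.

n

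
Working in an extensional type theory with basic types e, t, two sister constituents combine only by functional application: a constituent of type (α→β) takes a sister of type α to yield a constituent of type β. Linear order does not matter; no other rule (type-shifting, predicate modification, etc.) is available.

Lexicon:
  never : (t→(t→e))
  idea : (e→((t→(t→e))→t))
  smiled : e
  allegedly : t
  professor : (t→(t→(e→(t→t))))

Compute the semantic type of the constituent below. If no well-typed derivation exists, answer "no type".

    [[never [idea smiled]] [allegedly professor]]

(e→(t→t))

[idea smiled] — idea of type (e→((t→(t→e))→t)) combines with smiled of type e: type ((t→(t→e))→t).
[never [idea smiled]] — [idea smiled] of type ((t→(t→e))→t) combines with never of type (t→(t→e)): type t.
[allegedly professor] — professor of type (t→(t→(e→(t→t)))) combines with allegedly of type t: type (t→(e→(t→t))).
[[never [idea smiled]] [allegedly professor]] — [allegedly professor] of type (t→(e→(t→t))) combines with [never [idea smiled]] of type t: type (e→(t→t)).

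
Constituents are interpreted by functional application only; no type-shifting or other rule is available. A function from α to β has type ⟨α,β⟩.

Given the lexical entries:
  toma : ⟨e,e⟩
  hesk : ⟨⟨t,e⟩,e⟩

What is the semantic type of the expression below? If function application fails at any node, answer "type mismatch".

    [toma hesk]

type mismatch

[toma hesk]: ⟨e,e⟩ and ⟨⟨t,e⟩,e⟩ cannot combine by function application — type clash.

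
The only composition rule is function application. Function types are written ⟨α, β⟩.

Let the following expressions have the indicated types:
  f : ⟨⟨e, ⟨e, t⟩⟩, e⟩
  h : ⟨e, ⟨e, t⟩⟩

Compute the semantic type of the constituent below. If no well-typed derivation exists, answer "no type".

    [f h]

e

[f h] — f of type ⟨⟨e, ⟨e, t⟩⟩, e⟩ combines with h of type ⟨e, ⟨e, t⟩⟩: type e.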